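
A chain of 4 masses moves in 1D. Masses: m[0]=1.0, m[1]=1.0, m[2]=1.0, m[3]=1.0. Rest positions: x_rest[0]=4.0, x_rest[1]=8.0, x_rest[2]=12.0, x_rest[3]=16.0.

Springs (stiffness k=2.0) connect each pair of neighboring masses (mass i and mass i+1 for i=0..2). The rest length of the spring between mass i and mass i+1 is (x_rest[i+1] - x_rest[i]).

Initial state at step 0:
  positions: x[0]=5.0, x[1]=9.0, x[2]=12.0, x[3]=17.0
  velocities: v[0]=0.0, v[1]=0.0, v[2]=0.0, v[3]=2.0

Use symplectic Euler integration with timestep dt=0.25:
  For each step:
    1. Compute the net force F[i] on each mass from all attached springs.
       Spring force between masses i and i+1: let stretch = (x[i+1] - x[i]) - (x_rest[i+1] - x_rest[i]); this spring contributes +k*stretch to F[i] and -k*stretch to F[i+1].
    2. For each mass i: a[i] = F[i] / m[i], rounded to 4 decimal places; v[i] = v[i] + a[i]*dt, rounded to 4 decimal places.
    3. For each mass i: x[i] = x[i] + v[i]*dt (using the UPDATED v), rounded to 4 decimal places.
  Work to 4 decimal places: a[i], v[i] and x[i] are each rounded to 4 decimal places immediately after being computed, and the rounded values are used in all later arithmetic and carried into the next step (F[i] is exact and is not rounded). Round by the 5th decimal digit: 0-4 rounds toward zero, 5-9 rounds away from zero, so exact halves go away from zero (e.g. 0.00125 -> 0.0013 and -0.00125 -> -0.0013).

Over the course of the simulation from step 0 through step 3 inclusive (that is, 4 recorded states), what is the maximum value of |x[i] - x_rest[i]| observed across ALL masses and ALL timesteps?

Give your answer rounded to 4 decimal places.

Step 0: x=[5.0000 9.0000 12.0000 17.0000] v=[0.0000 0.0000 0.0000 2.0000]
Step 1: x=[5.0000 8.8750 12.2500 17.3750] v=[0.0000 -0.5000 1.0000 1.5000]
Step 2: x=[4.9844 8.6875 12.7188 17.6094] v=[-0.0625 -0.7500 1.8750 0.9375]
Step 3: x=[4.9317 8.5410 13.2950 17.7325] v=[-0.2110 -0.5859 2.3047 0.4922]
Max displacement = 1.7325

Answer: 1.7325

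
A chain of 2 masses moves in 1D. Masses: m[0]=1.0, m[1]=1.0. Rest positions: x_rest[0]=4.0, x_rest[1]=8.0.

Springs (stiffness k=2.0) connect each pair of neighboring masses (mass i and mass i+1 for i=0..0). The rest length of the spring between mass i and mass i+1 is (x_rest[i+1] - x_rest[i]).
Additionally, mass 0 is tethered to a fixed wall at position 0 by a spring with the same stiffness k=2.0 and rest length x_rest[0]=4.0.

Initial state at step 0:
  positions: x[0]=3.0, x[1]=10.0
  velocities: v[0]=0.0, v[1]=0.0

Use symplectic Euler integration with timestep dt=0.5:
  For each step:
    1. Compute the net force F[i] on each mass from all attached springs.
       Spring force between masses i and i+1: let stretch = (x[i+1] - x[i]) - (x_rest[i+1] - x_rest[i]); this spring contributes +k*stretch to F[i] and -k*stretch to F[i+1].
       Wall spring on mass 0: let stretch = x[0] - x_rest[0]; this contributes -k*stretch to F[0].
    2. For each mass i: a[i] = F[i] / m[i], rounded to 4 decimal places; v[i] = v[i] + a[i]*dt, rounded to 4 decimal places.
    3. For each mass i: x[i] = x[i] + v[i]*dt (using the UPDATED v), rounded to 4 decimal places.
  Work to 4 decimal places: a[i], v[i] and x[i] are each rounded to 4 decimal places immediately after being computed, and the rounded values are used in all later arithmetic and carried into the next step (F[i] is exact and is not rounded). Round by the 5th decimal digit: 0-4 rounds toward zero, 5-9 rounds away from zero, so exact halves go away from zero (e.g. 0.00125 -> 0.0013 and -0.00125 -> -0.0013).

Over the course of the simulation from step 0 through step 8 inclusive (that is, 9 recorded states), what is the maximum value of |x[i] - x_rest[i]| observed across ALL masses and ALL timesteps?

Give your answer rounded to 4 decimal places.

Answer: 2.2812

Derivation:
Step 0: x=[3.0000 10.0000] v=[0.0000 0.0000]
Step 1: x=[5.0000 8.5000] v=[4.0000 -3.0000]
Step 2: x=[6.2500 7.2500] v=[2.5000 -2.5000]
Step 3: x=[4.8750 7.5000] v=[-2.7500 0.5000]
Step 4: x=[2.3750 8.4375] v=[-5.0000 1.8750]
Step 5: x=[1.7188 8.3438] v=[-1.3125 -0.1875]
Step 6: x=[3.5157 6.9376] v=[3.5937 -2.8125]
Step 7: x=[5.2657 5.8204] v=[3.4999 -2.2344]
Step 8: x=[4.6602 6.4259] v=[-1.2111 1.2109]
Max displacement = 2.2812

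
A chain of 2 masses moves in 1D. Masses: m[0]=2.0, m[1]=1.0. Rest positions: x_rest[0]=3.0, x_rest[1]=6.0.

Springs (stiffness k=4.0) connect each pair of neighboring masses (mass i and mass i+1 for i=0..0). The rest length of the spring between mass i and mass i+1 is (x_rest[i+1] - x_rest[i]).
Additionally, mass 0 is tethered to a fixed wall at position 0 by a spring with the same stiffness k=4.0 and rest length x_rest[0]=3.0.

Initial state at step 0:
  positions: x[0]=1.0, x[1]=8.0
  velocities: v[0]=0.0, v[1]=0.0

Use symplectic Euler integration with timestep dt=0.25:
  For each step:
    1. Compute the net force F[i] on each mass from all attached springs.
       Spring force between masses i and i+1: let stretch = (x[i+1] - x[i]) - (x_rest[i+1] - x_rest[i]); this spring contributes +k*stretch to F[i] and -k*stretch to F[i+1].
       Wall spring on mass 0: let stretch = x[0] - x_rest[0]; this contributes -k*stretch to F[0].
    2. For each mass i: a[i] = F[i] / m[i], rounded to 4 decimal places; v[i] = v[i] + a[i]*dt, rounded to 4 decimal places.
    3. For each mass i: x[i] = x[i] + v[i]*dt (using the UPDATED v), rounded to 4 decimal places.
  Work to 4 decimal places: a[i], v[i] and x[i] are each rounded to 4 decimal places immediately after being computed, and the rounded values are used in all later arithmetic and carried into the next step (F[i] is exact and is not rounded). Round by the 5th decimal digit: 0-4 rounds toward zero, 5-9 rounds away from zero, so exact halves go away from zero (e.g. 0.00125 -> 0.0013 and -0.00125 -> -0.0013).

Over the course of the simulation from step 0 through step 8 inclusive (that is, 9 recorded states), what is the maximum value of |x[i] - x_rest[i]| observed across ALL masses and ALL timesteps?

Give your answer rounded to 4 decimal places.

Answer: 2.6699

Derivation:
Step 0: x=[1.0000 8.0000] v=[0.0000 0.0000]
Step 1: x=[1.7500 7.0000] v=[3.0000 -4.0000]
Step 2: x=[2.9375 5.4375] v=[4.7500 -6.2500]
Step 3: x=[4.0703 4.0000] v=[4.5313 -5.7500]
Step 4: x=[4.6856 3.3301] v=[2.4610 -2.6797]
Step 5: x=[4.5457 3.7491] v=[-0.5596 1.6758]
Step 6: x=[3.7380 5.1172] v=[-3.2308 5.4724]
Step 7: x=[2.6355 6.8905] v=[-4.4102 7.0932]
Step 8: x=[1.7354 8.3501] v=[-3.6005 5.8382]
Max displacement = 2.6699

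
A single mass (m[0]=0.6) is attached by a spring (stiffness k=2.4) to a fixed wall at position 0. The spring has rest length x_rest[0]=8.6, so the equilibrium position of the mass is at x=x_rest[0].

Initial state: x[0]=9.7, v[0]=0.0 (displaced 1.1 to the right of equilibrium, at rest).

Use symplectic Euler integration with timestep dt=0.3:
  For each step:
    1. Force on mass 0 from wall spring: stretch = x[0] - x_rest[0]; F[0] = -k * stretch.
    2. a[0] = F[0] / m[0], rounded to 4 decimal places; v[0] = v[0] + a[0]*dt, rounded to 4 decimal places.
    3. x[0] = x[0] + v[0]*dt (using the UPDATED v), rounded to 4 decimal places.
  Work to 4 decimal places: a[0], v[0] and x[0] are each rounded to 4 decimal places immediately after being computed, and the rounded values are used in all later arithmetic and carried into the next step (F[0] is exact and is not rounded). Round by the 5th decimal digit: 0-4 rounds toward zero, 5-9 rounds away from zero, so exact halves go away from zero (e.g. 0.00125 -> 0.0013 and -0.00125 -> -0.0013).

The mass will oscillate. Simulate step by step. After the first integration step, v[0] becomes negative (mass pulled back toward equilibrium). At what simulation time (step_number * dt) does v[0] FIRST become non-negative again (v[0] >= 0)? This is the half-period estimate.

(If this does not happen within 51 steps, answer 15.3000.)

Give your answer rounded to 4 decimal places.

Step 0: x=[9.7000] v=[0.0000]
Step 1: x=[9.3040] v=[-1.3200]
Step 2: x=[8.6546] v=[-2.1648]
Step 3: x=[7.9855] v=[-2.2303]
Step 4: x=[7.5376] v=[-1.4929]
Step 5: x=[7.4722] v=[-0.2180]
Step 6: x=[7.8128] v=[1.1354]
First v>=0 after going negative at step 6, time=1.8000

Answer: 1.8000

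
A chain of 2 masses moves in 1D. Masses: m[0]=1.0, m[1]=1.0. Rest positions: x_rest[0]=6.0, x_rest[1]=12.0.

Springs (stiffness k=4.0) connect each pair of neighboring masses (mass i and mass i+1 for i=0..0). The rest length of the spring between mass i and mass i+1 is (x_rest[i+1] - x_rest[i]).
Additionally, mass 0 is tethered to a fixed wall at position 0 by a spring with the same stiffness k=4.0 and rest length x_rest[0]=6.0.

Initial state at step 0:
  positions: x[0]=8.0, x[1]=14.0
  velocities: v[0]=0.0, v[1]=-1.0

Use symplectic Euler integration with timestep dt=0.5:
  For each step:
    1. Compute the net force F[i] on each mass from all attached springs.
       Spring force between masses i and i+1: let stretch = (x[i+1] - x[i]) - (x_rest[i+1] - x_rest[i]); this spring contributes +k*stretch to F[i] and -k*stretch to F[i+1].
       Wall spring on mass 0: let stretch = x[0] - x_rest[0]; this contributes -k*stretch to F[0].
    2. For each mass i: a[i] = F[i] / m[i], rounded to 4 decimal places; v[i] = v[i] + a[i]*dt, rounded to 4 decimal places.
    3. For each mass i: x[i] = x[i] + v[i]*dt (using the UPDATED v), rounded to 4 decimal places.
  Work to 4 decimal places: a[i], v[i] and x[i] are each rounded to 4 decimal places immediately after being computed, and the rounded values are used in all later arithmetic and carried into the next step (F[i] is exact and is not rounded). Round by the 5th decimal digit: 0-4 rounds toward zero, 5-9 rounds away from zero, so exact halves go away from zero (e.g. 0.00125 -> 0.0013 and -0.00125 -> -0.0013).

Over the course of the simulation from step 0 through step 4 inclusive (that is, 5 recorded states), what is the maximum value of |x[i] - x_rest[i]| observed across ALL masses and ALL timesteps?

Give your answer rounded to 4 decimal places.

Answer: 2.5000

Derivation:
Step 0: x=[8.0000 14.0000] v=[0.0000 -1.0000]
Step 1: x=[6.0000 13.5000] v=[-4.0000 -1.0000]
Step 2: x=[5.5000 11.5000] v=[-1.0000 -4.0000]
Step 3: x=[5.5000 9.5000] v=[0.0000 -4.0000]
Step 4: x=[4.0000 9.5000] v=[-3.0000 0.0000]
Max displacement = 2.5000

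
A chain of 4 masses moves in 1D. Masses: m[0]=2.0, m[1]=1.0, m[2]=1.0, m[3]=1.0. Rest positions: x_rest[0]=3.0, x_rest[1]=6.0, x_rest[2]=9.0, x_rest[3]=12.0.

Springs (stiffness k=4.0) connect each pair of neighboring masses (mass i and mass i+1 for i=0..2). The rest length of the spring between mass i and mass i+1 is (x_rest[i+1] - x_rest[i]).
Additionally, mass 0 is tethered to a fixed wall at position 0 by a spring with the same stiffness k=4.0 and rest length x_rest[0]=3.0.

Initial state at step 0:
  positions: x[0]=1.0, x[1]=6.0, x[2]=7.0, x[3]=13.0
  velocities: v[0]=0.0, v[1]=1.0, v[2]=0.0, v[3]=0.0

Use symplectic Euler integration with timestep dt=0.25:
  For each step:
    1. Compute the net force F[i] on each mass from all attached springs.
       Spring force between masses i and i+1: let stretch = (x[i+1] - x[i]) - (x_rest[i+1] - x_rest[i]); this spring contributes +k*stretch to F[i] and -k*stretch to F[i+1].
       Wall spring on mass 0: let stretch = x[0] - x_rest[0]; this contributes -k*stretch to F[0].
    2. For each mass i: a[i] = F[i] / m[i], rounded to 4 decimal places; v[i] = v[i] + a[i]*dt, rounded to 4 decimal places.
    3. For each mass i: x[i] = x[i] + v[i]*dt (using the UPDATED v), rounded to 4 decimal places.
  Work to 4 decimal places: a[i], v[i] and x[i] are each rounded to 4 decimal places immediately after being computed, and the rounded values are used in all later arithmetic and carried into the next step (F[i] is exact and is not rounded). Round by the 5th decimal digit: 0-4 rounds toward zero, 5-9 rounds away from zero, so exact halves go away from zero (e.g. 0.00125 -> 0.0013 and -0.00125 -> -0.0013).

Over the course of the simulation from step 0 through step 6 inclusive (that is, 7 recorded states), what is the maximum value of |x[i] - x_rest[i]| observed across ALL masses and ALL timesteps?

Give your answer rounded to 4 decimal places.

Answer: 2.1549

Derivation:
Step 0: x=[1.0000 6.0000 7.0000 13.0000] v=[0.0000 1.0000 0.0000 0.0000]
Step 1: x=[1.5000 5.2500 8.2500 12.2500] v=[2.0000 -3.0000 5.0000 -3.0000]
Step 2: x=[2.2813 4.3125 9.7500 11.2500] v=[3.1250 -3.7500 6.0000 -4.0000]
Step 3: x=[3.0313 4.2266 10.2656 10.6250] v=[3.0000 -0.3437 2.0625 -2.5000]
Step 4: x=[3.5518 5.3516 9.3613 10.6602] v=[2.0820 4.5000 -3.6171 0.1406]
Step 5: x=[3.8533 7.0291 7.7793 11.1206] v=[1.2060 6.7099 -6.3279 1.8417]
Step 6: x=[4.0701 8.1002 6.8451 11.4957] v=[0.8673 4.2843 -3.7368 1.5004]
Max displacement = 2.1549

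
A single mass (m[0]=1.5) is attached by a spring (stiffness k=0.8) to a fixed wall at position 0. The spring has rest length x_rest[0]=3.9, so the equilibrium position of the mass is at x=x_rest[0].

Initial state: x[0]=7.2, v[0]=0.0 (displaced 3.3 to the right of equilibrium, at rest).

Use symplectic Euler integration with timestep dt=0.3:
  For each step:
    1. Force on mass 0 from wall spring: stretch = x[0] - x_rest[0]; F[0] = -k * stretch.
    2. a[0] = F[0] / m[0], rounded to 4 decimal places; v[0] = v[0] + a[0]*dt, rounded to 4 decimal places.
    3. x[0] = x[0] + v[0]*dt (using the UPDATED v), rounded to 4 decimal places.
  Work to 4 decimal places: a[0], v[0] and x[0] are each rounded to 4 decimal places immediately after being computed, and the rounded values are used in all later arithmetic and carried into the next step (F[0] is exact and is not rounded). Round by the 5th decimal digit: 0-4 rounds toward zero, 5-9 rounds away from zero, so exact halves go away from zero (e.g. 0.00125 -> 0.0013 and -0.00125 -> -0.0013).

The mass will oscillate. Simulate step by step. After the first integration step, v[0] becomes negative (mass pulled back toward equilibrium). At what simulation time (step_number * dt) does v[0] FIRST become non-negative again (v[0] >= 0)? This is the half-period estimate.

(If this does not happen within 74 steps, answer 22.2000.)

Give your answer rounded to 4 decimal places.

Step 0: x=[7.2000] v=[0.0000]
Step 1: x=[7.0416] v=[-0.5280]
Step 2: x=[6.7324] v=[-1.0307]
Step 3: x=[6.2872] v=[-1.4839]
Step 4: x=[5.7274] v=[-1.8659]
Step 5: x=[5.0799] v=[-2.1583]
Step 6: x=[4.3758] v=[-2.3471]
Step 7: x=[3.6488] v=[-2.4232]
Step 8: x=[2.9339] v=[-2.3830]
Step 9: x=[2.2654] v=[-2.2284]
Step 10: x=[1.6753] v=[-1.9669]
Step 11: x=[1.1920] v=[-1.6110]
Step 12: x=[0.8387] v=[-1.1777]
Step 13: x=[0.6323] v=[-0.6879]
Step 14: x=[0.5828] v=[-0.1651]
Step 15: x=[0.6925] v=[0.3657]
First v>=0 after going negative at step 15, time=4.5000

Answer: 4.5000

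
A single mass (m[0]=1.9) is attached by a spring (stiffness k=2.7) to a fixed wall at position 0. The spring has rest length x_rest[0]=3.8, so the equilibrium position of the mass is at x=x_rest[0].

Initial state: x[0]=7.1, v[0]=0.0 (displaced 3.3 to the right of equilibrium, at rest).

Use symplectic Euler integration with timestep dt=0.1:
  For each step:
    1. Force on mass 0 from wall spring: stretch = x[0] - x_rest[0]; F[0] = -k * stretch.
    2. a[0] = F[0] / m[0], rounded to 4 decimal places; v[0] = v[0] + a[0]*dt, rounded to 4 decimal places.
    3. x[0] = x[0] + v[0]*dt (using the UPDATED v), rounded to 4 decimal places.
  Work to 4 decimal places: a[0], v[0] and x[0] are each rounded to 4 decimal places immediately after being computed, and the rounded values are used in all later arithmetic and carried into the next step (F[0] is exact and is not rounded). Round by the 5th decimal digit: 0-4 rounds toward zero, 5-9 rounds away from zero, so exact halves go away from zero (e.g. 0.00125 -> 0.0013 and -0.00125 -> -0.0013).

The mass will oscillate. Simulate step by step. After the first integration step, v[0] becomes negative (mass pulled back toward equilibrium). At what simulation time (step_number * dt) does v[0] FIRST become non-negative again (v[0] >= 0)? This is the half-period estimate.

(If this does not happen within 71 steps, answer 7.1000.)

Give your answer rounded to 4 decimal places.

Step 0: x=[7.1000] v=[0.0000]
Step 1: x=[7.0531] v=[-0.4690]
Step 2: x=[6.9600] v=[-0.9313]
Step 3: x=[6.8220] v=[-1.3804]
Step 4: x=[6.6410] v=[-1.8098]
Step 5: x=[6.4197] v=[-2.2135]
Step 6: x=[6.1611] v=[-2.5858]
Step 7: x=[5.8690] v=[-2.9213]
Step 8: x=[5.5475] v=[-3.2153]
Step 9: x=[5.2011] v=[-3.4636]
Step 10: x=[4.8348] v=[-3.6627]
Step 11: x=[4.4538] v=[-3.8098]
Step 12: x=[4.0635] v=[-3.9027]
Step 13: x=[3.6695] v=[-3.9401]
Step 14: x=[3.2773] v=[-3.9216]
Step 15: x=[2.8926] v=[-3.8473]
Step 16: x=[2.5208] v=[-3.7184]
Step 17: x=[2.1671] v=[-3.5366]
Step 18: x=[1.8366] v=[-3.3046]
Step 19: x=[1.5340] v=[-3.0256]
Step 20: x=[1.2636] v=[-2.7036]
Step 21: x=[1.0293] v=[-2.3432]
Step 22: x=[0.8344] v=[-1.9495]
Step 23: x=[0.6816] v=[-1.5281]
Step 24: x=[0.5731] v=[-1.0850]
Step 25: x=[0.5105] v=[-0.6264]
Step 26: x=[0.4946] v=[-0.1589]
Step 27: x=[0.5257] v=[0.3108]
First v>=0 after going negative at step 27, time=2.7000

Answer: 2.7000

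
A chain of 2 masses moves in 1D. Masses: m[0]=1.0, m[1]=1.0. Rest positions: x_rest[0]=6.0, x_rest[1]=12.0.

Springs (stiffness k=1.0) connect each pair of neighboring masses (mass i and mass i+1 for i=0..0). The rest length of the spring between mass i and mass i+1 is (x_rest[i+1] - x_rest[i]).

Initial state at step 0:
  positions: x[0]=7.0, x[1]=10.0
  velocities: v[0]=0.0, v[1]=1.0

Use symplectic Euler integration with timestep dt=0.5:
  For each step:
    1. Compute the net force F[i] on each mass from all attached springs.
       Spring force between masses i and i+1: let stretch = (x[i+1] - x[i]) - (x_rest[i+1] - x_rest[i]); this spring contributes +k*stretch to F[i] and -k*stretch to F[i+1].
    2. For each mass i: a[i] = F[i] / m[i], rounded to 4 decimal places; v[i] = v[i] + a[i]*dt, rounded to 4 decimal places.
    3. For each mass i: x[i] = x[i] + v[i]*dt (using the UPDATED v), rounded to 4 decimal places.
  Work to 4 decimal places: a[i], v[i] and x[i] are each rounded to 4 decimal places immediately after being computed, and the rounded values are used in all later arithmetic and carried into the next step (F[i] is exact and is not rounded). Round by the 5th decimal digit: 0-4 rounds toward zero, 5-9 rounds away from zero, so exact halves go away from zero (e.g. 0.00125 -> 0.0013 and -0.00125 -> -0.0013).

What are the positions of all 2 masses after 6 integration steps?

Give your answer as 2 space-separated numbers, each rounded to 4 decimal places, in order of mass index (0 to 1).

Step 0: x=[7.0000 10.0000] v=[0.0000 1.0000]
Step 1: x=[6.2500 11.2500] v=[-1.5000 2.5000]
Step 2: x=[5.2500 12.7500] v=[-2.0000 3.0000]
Step 3: x=[4.6250 13.8750] v=[-1.2500 2.2500]
Step 4: x=[4.8125 14.1875] v=[0.3750 0.6250]
Step 5: x=[5.8438 13.6563] v=[2.0625 -1.0625]
Step 6: x=[7.3282 12.6719] v=[2.9688 -1.9688]

Answer: 7.3282 12.6719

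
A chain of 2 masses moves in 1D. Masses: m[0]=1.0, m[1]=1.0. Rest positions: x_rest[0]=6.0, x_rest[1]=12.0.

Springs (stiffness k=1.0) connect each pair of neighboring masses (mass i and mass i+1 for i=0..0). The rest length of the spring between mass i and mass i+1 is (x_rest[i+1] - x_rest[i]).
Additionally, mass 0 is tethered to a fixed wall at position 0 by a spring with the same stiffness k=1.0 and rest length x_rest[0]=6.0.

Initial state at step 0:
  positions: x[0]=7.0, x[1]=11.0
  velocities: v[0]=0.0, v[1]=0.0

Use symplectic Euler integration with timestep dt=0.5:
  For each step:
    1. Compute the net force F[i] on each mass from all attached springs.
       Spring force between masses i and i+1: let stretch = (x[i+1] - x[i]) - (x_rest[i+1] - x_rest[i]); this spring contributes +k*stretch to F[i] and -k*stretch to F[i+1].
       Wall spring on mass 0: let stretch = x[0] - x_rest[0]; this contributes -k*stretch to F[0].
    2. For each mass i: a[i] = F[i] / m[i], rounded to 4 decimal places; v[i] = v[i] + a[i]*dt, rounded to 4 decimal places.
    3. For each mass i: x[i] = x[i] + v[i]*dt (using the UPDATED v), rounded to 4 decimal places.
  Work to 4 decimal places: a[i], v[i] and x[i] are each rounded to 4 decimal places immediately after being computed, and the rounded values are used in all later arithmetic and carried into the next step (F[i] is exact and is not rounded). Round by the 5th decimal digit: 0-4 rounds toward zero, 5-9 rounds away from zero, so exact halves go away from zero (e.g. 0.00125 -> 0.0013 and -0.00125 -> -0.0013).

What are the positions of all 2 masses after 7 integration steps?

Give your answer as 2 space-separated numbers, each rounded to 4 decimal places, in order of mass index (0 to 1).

Answer: 7.3982 11.4013

Derivation:
Step 0: x=[7.0000 11.0000] v=[0.0000 0.0000]
Step 1: x=[6.2500 11.5000] v=[-1.5000 1.0000]
Step 2: x=[5.2500 12.1875] v=[-2.0000 1.3750]
Step 3: x=[4.6719 12.6407] v=[-1.1563 0.9063]
Step 4: x=[4.9180 12.6017] v=[0.4922 -0.0781]
Step 5: x=[5.8556 12.1417] v=[1.8751 -0.9200]
Step 6: x=[6.9008 11.6102] v=[2.0904 -1.0631]
Step 7: x=[7.3982 11.4013] v=[0.9947 -0.4178]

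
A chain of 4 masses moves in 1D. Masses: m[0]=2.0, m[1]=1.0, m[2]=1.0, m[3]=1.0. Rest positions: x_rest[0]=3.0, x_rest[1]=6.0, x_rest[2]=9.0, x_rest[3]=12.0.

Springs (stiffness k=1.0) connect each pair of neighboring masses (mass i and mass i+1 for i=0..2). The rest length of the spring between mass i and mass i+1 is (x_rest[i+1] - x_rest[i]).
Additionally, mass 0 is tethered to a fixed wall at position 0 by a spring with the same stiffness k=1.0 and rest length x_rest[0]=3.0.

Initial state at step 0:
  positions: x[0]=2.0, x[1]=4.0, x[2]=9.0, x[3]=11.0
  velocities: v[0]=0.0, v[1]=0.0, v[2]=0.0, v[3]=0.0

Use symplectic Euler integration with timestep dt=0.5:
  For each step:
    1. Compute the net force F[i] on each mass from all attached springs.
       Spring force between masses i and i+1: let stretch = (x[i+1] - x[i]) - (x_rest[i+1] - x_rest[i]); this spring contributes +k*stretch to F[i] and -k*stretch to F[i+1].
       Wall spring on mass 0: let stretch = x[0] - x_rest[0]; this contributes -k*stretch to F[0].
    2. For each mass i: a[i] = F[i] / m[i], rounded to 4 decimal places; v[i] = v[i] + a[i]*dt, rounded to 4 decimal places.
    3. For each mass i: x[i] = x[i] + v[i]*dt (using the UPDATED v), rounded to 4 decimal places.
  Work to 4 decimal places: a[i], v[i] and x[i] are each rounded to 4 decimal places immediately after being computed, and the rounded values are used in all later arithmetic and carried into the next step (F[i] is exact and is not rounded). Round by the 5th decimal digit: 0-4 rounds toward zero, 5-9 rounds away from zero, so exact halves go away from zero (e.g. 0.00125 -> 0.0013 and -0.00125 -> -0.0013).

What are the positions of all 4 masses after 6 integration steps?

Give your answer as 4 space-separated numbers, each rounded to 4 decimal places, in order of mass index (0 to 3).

Answer: 3.6427 5.1067 9.3211 10.4174

Derivation:
Step 0: x=[2.0000 4.0000 9.0000 11.0000] v=[0.0000 0.0000 0.0000 0.0000]
Step 1: x=[2.0000 4.7500 8.2500 11.2500] v=[0.0000 1.5000 -1.5000 0.5000]
Step 2: x=[2.0938 5.6875 7.3750 11.5000] v=[0.1875 1.8750 -1.7500 0.5000]
Step 3: x=[2.3751 6.1485 7.1094 11.4688] v=[0.5625 0.9219 -0.5313 -0.0625]
Step 4: x=[2.8312 5.9063 7.6934 11.0977] v=[0.9121 -0.4844 1.1680 -0.7422]
Step 5: x=[3.3178 5.3421 8.6817 10.6255] v=[0.9731 -1.1284 1.9766 -0.9444]
Step 6: x=[3.6427 5.1067 9.3211 10.4174] v=[0.6497 -0.4708 1.2787 -0.4163]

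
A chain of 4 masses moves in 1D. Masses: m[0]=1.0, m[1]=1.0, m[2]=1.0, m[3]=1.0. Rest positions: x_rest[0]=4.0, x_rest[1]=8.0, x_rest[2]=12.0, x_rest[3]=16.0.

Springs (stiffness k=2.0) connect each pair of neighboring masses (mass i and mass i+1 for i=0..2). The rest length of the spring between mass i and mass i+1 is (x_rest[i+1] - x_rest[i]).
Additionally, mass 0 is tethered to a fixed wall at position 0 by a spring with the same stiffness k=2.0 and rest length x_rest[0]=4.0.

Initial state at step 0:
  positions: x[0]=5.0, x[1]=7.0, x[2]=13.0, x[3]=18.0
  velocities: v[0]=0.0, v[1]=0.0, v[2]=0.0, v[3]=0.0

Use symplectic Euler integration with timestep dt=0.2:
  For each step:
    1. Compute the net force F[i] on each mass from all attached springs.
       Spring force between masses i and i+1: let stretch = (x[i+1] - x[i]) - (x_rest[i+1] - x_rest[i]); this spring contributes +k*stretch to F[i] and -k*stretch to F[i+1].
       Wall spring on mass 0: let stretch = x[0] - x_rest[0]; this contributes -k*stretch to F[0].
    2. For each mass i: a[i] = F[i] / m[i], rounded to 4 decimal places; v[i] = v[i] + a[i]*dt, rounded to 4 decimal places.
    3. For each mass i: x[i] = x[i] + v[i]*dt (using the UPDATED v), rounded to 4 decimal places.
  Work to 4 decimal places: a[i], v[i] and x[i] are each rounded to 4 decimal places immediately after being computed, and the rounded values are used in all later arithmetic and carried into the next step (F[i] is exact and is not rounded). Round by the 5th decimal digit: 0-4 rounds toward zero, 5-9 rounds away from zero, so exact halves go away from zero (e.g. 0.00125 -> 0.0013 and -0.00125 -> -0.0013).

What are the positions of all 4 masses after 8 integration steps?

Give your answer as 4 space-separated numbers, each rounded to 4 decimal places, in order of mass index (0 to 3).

Step 0: x=[5.0000 7.0000 13.0000 18.0000] v=[0.0000 0.0000 0.0000 0.0000]
Step 1: x=[4.7600 7.3200 12.9200 17.9200] v=[-1.2000 1.6000 -0.4000 -0.4000]
Step 2: x=[4.3440 7.8832 12.7920 17.7600] v=[-2.0800 2.8160 -0.6400 -0.8000]
Step 3: x=[3.8636 8.5560 12.6687 17.5226] v=[-2.4019 3.3638 -0.6163 -1.1872]
Step 4: x=[3.4495 9.1824 12.6047 17.2168] v=[-2.0704 3.1319 -0.3198 -1.5288]
Step 5: x=[3.2181 9.6239 12.6359 16.8621] v=[-1.1570 2.2077 0.1561 -1.7736]
Step 6: x=[3.2417 9.7939 12.7643 16.4893] v=[0.1181 0.8502 0.6418 -1.8641]
Step 7: x=[3.5302 9.6774 12.9530 16.1385] v=[1.4423 -0.5825 0.9436 -1.7541]
Step 8: x=[4.0280 9.3312 13.1345 15.8528] v=[2.4891 -1.7311 0.9076 -1.4283]

Answer: 4.0280 9.3312 13.1345 15.8528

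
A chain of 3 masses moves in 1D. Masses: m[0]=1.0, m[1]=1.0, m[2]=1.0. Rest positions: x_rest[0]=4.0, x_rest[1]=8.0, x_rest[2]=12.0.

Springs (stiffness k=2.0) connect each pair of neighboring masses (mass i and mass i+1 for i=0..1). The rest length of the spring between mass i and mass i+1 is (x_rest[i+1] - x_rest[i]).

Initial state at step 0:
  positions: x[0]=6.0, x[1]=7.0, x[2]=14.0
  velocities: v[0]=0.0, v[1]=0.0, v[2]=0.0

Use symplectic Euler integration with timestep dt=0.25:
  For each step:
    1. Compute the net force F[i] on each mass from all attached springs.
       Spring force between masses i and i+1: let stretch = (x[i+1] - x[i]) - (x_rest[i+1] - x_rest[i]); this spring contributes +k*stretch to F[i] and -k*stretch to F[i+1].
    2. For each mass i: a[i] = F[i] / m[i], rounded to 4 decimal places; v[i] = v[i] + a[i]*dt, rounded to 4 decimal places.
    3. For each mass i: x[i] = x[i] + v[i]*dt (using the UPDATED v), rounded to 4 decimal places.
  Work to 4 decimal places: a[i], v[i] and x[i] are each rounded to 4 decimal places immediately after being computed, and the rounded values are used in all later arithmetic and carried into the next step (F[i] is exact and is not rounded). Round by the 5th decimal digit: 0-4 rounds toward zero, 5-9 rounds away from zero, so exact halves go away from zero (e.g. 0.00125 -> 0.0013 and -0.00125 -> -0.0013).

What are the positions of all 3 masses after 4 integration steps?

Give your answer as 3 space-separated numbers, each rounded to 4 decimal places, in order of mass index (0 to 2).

Answer: 4.0100 10.9800 12.0100

Derivation:
Step 0: x=[6.0000 7.0000 14.0000] v=[0.0000 0.0000 0.0000]
Step 1: x=[5.6250 7.7500 13.6250] v=[-1.5000 3.0000 -1.5000]
Step 2: x=[5.0156 8.9688 13.0156] v=[-2.4375 4.8750 -2.4375]
Step 3: x=[4.4004 10.1993 12.4004] v=[-2.4609 4.9218 -2.4609]
Step 4: x=[4.0100 10.9800 12.0100] v=[-1.5615 3.1229 -1.5615]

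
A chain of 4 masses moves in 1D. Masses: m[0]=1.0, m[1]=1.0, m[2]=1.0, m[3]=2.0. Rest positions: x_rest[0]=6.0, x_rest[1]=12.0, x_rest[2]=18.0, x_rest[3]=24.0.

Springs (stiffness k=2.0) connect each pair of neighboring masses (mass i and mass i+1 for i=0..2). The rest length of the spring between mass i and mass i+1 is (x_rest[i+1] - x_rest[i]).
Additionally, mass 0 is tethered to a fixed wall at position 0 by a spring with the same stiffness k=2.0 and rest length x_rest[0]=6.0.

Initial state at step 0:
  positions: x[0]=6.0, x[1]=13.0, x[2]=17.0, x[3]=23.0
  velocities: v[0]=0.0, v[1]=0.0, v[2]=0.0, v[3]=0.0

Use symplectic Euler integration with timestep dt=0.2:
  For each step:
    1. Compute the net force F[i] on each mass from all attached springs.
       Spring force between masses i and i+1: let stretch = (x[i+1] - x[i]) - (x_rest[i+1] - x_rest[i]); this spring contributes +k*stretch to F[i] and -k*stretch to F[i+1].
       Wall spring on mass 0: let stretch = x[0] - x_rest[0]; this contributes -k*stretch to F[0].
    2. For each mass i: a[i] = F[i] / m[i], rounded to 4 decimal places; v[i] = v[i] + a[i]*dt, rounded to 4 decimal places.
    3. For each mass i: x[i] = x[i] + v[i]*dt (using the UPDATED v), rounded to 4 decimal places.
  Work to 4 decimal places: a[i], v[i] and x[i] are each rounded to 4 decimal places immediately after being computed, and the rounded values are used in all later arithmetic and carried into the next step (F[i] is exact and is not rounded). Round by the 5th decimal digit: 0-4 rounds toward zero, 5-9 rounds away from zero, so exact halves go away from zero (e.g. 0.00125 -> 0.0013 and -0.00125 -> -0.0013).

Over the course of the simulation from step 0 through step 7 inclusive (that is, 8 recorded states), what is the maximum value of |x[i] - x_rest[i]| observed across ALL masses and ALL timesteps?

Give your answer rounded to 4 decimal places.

Step 0: x=[6.0000 13.0000 17.0000 23.0000] v=[0.0000 0.0000 0.0000 0.0000]
Step 1: x=[6.0800 12.7600 17.1600 23.0000] v=[0.4000 -1.2000 0.8000 0.0000]
Step 2: x=[6.2080 12.3376 17.4352 23.0064] v=[0.6400 -2.1120 1.3760 0.0320]
Step 3: x=[6.3297 11.8326 17.7483 23.0300] v=[0.6086 -2.5248 1.5654 0.1178]
Step 4: x=[6.3853 11.3607 18.0107 23.0823] v=[0.2779 -2.3597 1.3118 0.2615]
Step 5: x=[6.3281 11.0227 18.1468 23.1717] v=[-0.2861 -1.6899 0.6804 0.4472]
Step 6: x=[6.1402 10.8791 18.1149 23.3001] v=[-0.9395 -0.7181 -0.1593 0.6422]
Step 7: x=[5.8402 10.9352 17.9190 23.4611] v=[-1.5000 0.2807 -0.9795 0.8052]
Max displacement = 1.1209

Answer: 1.1209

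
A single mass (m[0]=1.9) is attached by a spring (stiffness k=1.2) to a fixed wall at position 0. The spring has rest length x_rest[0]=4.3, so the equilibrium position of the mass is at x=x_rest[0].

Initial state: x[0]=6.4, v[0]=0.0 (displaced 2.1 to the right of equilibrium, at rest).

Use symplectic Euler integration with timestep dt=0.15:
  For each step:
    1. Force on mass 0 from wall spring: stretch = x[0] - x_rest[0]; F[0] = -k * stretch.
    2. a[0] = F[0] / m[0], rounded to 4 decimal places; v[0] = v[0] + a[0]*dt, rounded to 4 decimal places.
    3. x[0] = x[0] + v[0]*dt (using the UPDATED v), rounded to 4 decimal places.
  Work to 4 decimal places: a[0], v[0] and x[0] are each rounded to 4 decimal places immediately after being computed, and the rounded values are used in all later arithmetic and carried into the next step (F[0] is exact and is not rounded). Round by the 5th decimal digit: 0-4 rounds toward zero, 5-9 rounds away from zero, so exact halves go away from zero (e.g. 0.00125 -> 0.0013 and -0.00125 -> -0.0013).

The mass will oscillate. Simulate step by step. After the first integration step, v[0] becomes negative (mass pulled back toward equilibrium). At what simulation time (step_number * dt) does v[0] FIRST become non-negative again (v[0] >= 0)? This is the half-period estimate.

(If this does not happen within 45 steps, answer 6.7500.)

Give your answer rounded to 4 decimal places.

Step 0: x=[6.4000] v=[0.0000]
Step 1: x=[6.3702] v=[-0.1989]
Step 2: x=[6.3110] v=[-0.3950]
Step 3: x=[6.2232] v=[-0.5855]
Step 4: x=[6.1080] v=[-0.7677]
Step 5: x=[5.9672] v=[-0.9390]
Step 6: x=[5.8027] v=[-1.0970]
Step 7: x=[5.6168] v=[-1.2394]
Step 8: x=[5.4122] v=[-1.3642]
Step 9: x=[5.1918] v=[-1.4696]
Step 10: x=[4.9587] v=[-1.5541]
Step 11: x=[4.7162] v=[-1.6165]
Step 12: x=[4.4678] v=[-1.6559]
Step 13: x=[4.2170] v=[-1.6718]
Step 14: x=[3.9674] v=[-1.6639]
Step 15: x=[3.7225] v=[-1.6324]
Step 16: x=[3.4858] v=[-1.5777]
Step 17: x=[3.2607] v=[-1.5006]
Step 18: x=[3.0504] v=[-1.4021]
Step 19: x=[2.8578] v=[-1.2837]
Step 20: x=[2.6857] v=[-1.1471]
Step 21: x=[2.5366] v=[-0.9942]
Step 22: x=[2.4125] v=[-0.8271]
Step 23: x=[2.3153] v=[-0.6483]
Step 24: x=[2.2463] v=[-0.4603]
Step 25: x=[2.2064] v=[-0.2657]
Step 26: x=[2.1963] v=[-0.0674]
Step 27: x=[2.2161] v=[0.1319]
First v>=0 after going negative at step 27, time=4.0500

Answer: 4.0500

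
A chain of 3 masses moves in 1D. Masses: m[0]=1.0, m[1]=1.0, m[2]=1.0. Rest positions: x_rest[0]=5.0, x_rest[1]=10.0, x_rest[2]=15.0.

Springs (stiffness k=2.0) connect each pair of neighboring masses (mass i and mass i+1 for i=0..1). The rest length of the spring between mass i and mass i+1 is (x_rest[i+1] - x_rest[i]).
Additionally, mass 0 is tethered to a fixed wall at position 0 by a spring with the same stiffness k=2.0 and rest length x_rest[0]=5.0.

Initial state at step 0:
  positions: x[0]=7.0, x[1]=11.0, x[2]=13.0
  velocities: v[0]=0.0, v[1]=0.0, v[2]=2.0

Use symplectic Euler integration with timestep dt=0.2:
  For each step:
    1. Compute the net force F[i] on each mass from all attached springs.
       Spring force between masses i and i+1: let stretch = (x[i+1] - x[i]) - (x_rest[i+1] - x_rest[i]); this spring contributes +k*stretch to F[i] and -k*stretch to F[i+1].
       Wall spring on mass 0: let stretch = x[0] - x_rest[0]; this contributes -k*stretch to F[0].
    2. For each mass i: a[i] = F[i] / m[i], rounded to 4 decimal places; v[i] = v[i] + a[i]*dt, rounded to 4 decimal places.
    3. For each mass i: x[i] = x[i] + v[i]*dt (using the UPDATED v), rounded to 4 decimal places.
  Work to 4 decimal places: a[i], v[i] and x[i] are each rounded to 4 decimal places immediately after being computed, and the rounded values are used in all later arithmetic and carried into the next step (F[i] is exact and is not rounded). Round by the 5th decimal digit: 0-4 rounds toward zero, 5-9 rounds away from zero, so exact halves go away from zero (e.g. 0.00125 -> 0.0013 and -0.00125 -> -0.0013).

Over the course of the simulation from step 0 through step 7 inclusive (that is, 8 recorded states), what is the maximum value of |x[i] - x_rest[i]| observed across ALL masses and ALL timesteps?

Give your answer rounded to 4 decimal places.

Answer: 3.0847

Derivation:
Step 0: x=[7.0000 11.0000 13.0000] v=[0.0000 0.0000 2.0000]
Step 1: x=[6.7600 10.8400 13.6400] v=[-1.2000 -0.8000 3.2000]
Step 2: x=[6.3056 10.5776 14.4560] v=[-2.2720 -1.3120 4.0800]
Step 3: x=[5.6885 10.2837 15.3617] v=[-3.0854 -1.4694 4.5286]
Step 4: x=[4.9840 10.0284 16.2612] v=[-3.5227 -1.2763 4.4974]
Step 5: x=[4.2843 9.8682 17.0621] v=[-3.4985 -0.8009 4.0043]
Step 6: x=[3.6886 9.8368 17.6874] v=[-2.9787 -0.1569 3.1267]
Step 7: x=[3.2896 9.9416 18.0847] v=[-1.9949 0.5241 1.9865]
Max displacement = 3.0847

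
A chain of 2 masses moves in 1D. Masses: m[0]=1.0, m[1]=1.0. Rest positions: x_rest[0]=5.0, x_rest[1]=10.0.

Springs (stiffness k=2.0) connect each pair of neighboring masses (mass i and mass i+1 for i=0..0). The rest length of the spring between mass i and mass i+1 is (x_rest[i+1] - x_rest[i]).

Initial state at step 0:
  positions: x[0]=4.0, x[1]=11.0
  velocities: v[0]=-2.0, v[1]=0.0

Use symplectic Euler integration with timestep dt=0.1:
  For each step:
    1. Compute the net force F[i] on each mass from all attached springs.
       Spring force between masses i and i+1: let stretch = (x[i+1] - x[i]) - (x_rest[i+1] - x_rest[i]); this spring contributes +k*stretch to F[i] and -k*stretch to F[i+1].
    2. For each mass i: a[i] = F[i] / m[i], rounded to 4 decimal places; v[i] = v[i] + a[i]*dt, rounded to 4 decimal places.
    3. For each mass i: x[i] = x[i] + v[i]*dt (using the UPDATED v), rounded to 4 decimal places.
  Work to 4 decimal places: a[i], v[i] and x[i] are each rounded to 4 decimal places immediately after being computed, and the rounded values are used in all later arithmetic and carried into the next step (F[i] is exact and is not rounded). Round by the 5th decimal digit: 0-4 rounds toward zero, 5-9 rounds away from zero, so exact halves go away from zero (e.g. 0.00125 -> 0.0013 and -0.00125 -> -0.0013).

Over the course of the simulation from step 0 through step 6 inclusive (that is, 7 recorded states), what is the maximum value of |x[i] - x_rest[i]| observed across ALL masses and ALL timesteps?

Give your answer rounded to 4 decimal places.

Step 0: x=[4.0000 11.0000] v=[-2.0000 0.0000]
Step 1: x=[3.8400 10.9600] v=[-1.6000 -0.4000]
Step 2: x=[3.7224 10.8776] v=[-1.1760 -0.8240]
Step 3: x=[3.6479 10.7521] v=[-0.7450 -1.2550]
Step 4: x=[3.6155 10.5845] v=[-0.3242 -1.6758]
Step 5: x=[3.6225 10.3775] v=[0.0696 -2.0696]
Step 6: x=[3.6646 10.1354] v=[0.4206 -2.4206]
Max displacement = 1.3845

Answer: 1.3845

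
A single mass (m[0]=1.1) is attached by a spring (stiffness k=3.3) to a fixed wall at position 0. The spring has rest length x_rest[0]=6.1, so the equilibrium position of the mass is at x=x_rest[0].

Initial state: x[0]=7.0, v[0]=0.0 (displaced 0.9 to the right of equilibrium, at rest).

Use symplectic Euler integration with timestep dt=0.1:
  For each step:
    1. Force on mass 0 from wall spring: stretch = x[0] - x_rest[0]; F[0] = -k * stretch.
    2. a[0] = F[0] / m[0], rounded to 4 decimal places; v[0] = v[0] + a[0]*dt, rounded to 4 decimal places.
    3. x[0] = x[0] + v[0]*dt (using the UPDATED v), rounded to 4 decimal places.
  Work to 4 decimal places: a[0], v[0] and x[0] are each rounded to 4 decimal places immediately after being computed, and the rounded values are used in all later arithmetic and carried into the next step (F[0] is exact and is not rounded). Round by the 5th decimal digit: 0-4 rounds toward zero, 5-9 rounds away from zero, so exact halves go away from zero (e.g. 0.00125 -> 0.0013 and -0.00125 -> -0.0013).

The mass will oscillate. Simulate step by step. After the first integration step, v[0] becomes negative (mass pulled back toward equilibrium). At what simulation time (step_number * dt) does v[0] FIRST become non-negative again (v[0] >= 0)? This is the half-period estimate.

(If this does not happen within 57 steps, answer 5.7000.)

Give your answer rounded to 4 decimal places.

Step 0: x=[7.0000] v=[0.0000]
Step 1: x=[6.9730] v=[-0.2700]
Step 2: x=[6.9198] v=[-0.5319]
Step 3: x=[6.8420] v=[-0.7778]
Step 4: x=[6.7420] v=[-1.0004]
Step 5: x=[6.6227] v=[-1.1930]
Step 6: x=[6.4877] v=[-1.3498]
Step 7: x=[6.3411] v=[-1.4661]
Step 8: x=[6.1873] v=[-1.5384]
Step 9: x=[6.0308] v=[-1.5646]
Step 10: x=[5.8764] v=[-1.5438]
Step 11: x=[5.7287] v=[-1.4767]
Step 12: x=[5.5922] v=[-1.3653]
Step 13: x=[5.4709] v=[-1.2130]
Step 14: x=[5.3685] v=[-1.0243]
Step 15: x=[5.2880] v=[-0.8049]
Step 16: x=[5.2319] v=[-0.5613]
Step 17: x=[5.2018] v=[-0.3009]
Step 18: x=[5.1987] v=[-0.0314]
Step 19: x=[5.2226] v=[0.2390]
First v>=0 after going negative at step 19, time=1.9000

Answer: 1.9000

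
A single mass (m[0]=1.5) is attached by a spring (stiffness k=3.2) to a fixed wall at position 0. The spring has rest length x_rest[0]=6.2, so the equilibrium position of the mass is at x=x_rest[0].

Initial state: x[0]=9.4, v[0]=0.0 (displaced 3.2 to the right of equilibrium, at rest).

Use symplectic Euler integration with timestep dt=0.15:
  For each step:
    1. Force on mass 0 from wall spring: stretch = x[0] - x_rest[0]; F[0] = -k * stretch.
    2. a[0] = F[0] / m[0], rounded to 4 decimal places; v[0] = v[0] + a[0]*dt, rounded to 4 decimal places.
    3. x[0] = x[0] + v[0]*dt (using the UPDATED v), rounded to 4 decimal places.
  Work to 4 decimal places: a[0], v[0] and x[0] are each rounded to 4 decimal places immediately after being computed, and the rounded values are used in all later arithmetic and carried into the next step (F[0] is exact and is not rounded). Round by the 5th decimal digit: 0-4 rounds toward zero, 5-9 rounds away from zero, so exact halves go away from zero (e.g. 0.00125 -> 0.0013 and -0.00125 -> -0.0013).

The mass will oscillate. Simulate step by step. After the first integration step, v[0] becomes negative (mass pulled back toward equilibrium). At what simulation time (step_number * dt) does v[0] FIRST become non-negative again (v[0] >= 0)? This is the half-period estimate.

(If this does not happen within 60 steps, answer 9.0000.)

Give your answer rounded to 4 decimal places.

Step 0: x=[9.4000] v=[0.0000]
Step 1: x=[9.2464] v=[-1.0240]
Step 2: x=[8.9466] v=[-1.9989]
Step 3: x=[8.5149] v=[-2.8778]
Step 4: x=[7.9721] v=[-3.6186]
Step 5: x=[7.3442] v=[-4.1857]
Step 6: x=[6.6614] v=[-4.5519]
Step 7: x=[5.9565] v=[-4.6995]
Step 8: x=[5.2633] v=[-4.6216]
Step 9: x=[4.6150] v=[-4.3219]
Step 10: x=[4.0428] v=[-3.8147]
Step 11: x=[3.5741] v=[-3.1244]
Step 12: x=[3.2315] v=[-2.2841]
Step 13: x=[3.0314] v=[-1.3342]
Step 14: x=[2.9834] v=[-0.3202]
Step 15: x=[3.0898] v=[0.7091]
First v>=0 after going negative at step 15, time=2.2500

Answer: 2.2500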